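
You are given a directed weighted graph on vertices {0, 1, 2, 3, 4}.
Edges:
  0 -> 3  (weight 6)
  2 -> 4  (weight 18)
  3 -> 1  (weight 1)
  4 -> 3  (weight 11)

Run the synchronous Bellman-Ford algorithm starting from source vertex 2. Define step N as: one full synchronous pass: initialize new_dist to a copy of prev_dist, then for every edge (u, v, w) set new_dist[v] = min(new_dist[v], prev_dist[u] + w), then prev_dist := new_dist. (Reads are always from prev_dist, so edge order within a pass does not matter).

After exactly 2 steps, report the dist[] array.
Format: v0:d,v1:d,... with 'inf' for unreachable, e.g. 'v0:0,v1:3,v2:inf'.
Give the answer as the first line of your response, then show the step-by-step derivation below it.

v0:inf,v1:inf,v2:0,v3:29,v4:18

step 1: dist = v0:inf,v1:inf,v2:0,v3:inf,v4:18
step 2: dist = v0:inf,v1:inf,v2:0,v3:29,v4:18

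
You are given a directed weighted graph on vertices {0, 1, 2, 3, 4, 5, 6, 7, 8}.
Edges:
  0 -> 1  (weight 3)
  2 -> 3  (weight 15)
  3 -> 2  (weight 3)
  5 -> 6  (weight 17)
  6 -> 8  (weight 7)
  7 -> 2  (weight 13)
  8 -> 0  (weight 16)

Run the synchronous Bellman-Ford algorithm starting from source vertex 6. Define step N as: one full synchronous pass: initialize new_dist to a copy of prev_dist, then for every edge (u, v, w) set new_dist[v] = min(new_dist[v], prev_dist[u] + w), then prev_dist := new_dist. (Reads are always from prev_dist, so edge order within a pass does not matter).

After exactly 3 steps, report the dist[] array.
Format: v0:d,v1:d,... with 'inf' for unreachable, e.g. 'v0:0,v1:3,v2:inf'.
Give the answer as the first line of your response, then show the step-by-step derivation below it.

v0:23,v1:26,v2:inf,v3:inf,v4:inf,v5:inf,v6:0,v7:inf,v8:7

step 1: dist = v0:inf,v1:inf,v2:inf,v3:inf,v4:inf,v5:inf,v6:0,v7:inf,v8:7
step 2: dist = v0:23,v1:inf,v2:inf,v3:inf,v4:inf,v5:inf,v6:0,v7:inf,v8:7
step 3: dist = v0:23,v1:26,v2:inf,v3:inf,v4:inf,v5:inf,v6:0,v7:inf,v8:7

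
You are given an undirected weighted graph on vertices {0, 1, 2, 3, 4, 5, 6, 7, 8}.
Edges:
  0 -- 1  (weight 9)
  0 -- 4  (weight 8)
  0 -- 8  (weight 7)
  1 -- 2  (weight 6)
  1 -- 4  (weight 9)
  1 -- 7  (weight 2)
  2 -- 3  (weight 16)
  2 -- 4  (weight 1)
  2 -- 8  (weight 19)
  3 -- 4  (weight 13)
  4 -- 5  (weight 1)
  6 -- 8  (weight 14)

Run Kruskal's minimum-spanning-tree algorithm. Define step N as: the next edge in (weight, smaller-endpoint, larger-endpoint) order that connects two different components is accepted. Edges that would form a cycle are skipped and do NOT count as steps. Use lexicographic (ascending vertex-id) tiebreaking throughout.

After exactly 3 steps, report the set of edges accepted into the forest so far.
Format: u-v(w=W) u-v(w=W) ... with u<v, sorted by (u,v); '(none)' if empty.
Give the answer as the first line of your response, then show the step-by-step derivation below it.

1-7(w=2) 2-4(w=1) 4-5(w=1)

step 1: add edge 2-4 (w=1); MST = {2-4(w=1)}
step 2: add edge 4-5 (w=1); MST = {2-4(w=1) 4-5(w=1)}
step 3: add edge 1-7 (w=2); MST = {1-7(w=2) 2-4(w=1) 4-5(w=1)}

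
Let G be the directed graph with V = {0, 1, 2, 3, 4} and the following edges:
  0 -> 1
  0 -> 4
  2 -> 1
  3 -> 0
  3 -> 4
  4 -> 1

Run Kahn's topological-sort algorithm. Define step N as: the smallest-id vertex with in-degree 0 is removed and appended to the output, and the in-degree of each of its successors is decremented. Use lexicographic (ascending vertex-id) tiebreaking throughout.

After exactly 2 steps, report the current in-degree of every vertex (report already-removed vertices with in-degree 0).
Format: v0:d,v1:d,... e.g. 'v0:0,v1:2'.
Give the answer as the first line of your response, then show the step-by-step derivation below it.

v0:0,v1:2,v2:0,v3:0,v4:1

step 1: output 2; order=[2]; indeg=(1,2,0,0,2)
step 2: output 3; order=[2,3]; indeg=(0,2,0,0,1)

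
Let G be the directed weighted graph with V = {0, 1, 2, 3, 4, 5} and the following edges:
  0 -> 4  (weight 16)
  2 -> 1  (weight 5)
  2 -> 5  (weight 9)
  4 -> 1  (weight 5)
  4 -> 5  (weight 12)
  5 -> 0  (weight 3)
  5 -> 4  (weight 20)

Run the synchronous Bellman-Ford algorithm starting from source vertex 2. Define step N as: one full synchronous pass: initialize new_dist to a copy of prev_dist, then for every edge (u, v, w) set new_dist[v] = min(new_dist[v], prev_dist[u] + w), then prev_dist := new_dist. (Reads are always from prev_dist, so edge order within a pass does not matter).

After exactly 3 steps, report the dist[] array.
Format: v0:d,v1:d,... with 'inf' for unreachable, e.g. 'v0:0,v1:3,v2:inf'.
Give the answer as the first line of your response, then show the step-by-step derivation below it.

v0:12,v1:5,v2:0,v3:inf,v4:28,v5:9

step 1: dist = v0:inf,v1:5,v2:0,v3:inf,v4:inf,v5:9
step 2: dist = v0:12,v1:5,v2:0,v3:inf,v4:29,v5:9
step 3: dist = v0:12,v1:5,v2:0,v3:inf,v4:28,v5:9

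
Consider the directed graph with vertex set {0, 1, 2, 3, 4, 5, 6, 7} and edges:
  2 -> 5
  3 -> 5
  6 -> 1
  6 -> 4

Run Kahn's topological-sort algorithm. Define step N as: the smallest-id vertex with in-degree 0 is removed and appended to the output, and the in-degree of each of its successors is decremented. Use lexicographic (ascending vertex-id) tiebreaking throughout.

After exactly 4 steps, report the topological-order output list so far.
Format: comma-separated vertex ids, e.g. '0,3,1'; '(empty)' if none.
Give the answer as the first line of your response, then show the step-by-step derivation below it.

0,2,3,5

step 1: output 0; order=[0]; indeg=(0,1,0,0,1,2,0,0)
step 2: output 2; order=[0,2]; indeg=(0,1,0,0,1,1,0,0)
step 3: output 3; order=[0,2,3]; indeg=(0,1,0,0,1,0,0,0)
step 4: output 5; order=[0,2,3,5]; indeg=(0,1,0,0,1,0,0,0)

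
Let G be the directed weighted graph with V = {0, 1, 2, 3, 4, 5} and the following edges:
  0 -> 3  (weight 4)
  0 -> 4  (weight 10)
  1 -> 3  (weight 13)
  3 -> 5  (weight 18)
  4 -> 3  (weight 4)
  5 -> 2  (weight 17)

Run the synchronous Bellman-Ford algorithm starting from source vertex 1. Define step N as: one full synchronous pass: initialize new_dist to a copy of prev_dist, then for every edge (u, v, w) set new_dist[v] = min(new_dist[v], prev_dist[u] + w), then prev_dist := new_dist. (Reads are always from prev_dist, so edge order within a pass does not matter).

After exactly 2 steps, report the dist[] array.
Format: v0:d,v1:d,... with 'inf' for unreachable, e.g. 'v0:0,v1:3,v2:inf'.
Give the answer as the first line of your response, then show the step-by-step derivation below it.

v0:inf,v1:0,v2:inf,v3:13,v4:inf,v5:31

step 1: dist = v0:inf,v1:0,v2:inf,v3:13,v4:inf,v5:inf
step 2: dist = v0:inf,v1:0,v2:inf,v3:13,v4:inf,v5:31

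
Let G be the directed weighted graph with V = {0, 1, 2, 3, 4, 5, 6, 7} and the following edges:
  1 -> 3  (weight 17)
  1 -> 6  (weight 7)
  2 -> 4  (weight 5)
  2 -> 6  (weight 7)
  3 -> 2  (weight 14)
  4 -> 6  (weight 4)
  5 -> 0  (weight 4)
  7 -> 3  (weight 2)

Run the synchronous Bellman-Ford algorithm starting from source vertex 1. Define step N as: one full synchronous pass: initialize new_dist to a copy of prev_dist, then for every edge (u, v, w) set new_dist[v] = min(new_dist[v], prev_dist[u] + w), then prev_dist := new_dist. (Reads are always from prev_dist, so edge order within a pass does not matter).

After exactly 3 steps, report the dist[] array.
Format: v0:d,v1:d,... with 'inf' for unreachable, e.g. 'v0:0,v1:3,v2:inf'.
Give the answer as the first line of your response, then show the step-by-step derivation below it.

v0:inf,v1:0,v2:31,v3:17,v4:36,v5:inf,v6:7,v7:inf

step 1: dist = v0:inf,v1:0,v2:inf,v3:17,v4:inf,v5:inf,v6:7,v7:inf
step 2: dist = v0:inf,v1:0,v2:31,v3:17,v4:inf,v5:inf,v6:7,v7:inf
step 3: dist = v0:inf,v1:0,v2:31,v3:17,v4:36,v5:inf,v6:7,v7:inf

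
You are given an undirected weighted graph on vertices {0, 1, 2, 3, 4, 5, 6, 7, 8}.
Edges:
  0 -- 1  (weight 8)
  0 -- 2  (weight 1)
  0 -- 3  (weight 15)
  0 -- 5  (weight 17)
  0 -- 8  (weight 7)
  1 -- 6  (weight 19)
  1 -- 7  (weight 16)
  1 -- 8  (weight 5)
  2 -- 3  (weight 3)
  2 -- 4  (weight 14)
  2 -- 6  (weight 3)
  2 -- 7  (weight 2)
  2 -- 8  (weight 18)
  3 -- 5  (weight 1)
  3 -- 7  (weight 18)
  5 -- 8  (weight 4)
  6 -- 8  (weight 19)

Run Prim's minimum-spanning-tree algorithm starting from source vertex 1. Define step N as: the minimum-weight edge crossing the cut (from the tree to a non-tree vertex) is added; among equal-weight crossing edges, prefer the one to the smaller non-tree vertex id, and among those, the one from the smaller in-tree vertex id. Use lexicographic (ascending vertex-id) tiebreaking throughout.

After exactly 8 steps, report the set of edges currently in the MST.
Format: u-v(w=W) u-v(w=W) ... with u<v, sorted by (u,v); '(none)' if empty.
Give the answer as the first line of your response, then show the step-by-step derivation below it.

0-2(w=1) 1-8(w=5) 2-3(w=3) 2-4(w=14) 2-6(w=3) 2-7(w=2) 3-5(w=1) 5-8(w=4)

step 1: add edge 1-8 (w=5); MST = {1-8(w=5)}
step 2: add edge 5-8 (w=4); MST = {1-8(w=5) 5-8(w=4)}
step 3: add edge 3-5 (w=1); MST = {1-8(w=5) 3-5(w=1) 5-8(w=4)}
step 4: add edge 2-3 (w=3); MST = {1-8(w=5) 2-3(w=3) 3-5(w=1) 5-8(w=4)}
step 5: add edge 0-2 (w=1); MST = {0-2(w=1) 1-8(w=5) 2-3(w=3) 3-5(w=1) 5-8(w=4)}
step 6: add edge 2-7 (w=2); MST = {0-2(w=1) 1-8(w=5) 2-3(w=3) 2-7(w=2) 3-5(w=1) 5-8(w=4)}
step 7: add edge 2-6 (w=3); MST = {0-2(w=1) 1-8(w=5) 2-3(w=3) 2-6(w=3) 2-7(w=2) 3-5(w=1) 5-8(w=4)}
step 8: add edge 2-4 (w=14); MST = {0-2(w=1) 1-8(w=5) 2-3(w=3) 2-4(w=14) 2-6(w=3) 2-7(w=2) 3-5(w=1) 5-8(w=4)}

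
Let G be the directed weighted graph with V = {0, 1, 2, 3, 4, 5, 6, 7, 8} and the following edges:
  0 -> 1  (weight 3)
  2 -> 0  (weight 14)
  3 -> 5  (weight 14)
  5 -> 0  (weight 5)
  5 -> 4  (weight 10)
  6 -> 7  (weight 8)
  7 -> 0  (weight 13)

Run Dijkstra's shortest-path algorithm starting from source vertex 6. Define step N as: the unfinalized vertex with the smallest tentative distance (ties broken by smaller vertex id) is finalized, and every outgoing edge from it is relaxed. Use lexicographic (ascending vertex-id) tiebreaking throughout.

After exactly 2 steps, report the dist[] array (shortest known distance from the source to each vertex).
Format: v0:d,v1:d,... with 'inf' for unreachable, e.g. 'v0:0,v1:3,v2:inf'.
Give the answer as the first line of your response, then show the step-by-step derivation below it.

v0:21,v1:inf,v2:inf,v3:inf,v4:inf,v5:inf,v6:0,v7:8,v8:inf

step 1: dist = v0:inf,v1:inf,v2:inf,v3:inf,v4:inf,v5:inf,v6:0,v7:8,v8:inf
step 2: dist = v0:21,v1:inf,v2:inf,v3:inf,v4:inf,v5:inf,v6:0,v7:8,v8:inf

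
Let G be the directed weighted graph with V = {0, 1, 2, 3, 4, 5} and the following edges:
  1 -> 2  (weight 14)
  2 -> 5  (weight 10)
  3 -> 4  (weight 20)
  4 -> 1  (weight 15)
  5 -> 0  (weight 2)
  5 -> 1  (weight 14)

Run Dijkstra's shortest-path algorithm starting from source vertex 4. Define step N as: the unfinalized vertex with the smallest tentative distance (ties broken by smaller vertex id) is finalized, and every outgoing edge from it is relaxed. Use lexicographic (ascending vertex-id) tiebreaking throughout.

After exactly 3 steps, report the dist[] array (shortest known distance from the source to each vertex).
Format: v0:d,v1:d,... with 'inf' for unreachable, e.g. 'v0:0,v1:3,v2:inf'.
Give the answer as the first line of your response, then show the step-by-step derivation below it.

v0:inf,v1:15,v2:29,v3:inf,v4:0,v5:39

step 1: dist = v0:inf,v1:15,v2:inf,v3:inf,v4:0,v5:inf
step 2: dist = v0:inf,v1:15,v2:29,v3:inf,v4:0,v5:inf
step 3: dist = v0:inf,v1:15,v2:29,v3:inf,v4:0,v5:39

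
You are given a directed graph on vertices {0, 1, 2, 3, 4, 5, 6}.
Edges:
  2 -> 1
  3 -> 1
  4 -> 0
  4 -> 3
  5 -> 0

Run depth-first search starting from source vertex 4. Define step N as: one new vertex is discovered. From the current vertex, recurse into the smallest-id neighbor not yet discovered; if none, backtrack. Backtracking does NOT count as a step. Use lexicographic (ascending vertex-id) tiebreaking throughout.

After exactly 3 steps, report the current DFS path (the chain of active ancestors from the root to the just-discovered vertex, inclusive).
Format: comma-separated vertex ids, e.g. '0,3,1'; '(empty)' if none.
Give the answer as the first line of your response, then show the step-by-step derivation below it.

4,3

step 1: discover 4; path=4; order=4
step 2: discover 0; path=4>0; order=4,0
step 3: discover 3; path=4>3; order=4,0,3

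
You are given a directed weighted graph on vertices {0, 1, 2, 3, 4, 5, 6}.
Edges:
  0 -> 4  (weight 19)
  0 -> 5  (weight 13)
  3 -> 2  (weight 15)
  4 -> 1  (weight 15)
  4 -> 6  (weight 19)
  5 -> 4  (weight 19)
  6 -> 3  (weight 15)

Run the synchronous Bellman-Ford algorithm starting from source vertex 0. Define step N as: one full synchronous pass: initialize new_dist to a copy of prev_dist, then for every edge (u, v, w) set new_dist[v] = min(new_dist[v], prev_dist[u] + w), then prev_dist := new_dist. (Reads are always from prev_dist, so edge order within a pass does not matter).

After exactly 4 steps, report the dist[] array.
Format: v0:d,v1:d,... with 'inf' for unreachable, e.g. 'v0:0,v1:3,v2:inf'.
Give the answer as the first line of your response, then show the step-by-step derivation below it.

v0:0,v1:34,v2:68,v3:53,v4:19,v5:13,v6:38

step 1: dist = v0:0,v1:inf,v2:inf,v3:inf,v4:19,v5:13,v6:inf
step 2: dist = v0:0,v1:34,v2:inf,v3:inf,v4:19,v5:13,v6:38
step 3: dist = v0:0,v1:34,v2:inf,v3:53,v4:19,v5:13,v6:38
step 4: dist = v0:0,v1:34,v2:68,v3:53,v4:19,v5:13,v6:38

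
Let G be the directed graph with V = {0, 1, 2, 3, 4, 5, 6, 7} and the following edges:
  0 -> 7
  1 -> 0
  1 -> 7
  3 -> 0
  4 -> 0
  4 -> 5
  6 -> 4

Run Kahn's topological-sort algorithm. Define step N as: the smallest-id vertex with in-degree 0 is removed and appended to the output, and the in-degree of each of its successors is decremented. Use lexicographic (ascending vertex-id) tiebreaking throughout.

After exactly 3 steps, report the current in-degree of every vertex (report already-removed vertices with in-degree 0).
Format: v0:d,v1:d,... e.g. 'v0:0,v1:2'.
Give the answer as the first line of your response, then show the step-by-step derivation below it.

v0:1,v1:0,v2:0,v3:0,v4:1,v5:1,v6:0,v7:1

step 1: output 1; order=[1]; indeg=(2,0,0,0,1,1,0,1)
step 2: output 2; order=[1,2]; indeg=(2,0,0,0,1,1,0,1)
step 3: output 3; order=[1,2,3]; indeg=(1,0,0,0,1,1,0,1)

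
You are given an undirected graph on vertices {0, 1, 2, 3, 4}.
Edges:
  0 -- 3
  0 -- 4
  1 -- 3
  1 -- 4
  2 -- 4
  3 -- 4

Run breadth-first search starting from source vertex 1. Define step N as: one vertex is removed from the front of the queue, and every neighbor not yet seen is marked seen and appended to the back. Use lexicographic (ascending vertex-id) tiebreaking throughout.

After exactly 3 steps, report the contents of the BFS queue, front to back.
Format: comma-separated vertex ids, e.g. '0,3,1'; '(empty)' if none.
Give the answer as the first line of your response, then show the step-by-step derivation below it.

0,2

step 1: dequeue 1; queue=[3,4]; order=1
step 2: dequeue 3; queue=[4,0]; order=1,3
step 3: dequeue 4; queue=[0,2]; order=1,3,4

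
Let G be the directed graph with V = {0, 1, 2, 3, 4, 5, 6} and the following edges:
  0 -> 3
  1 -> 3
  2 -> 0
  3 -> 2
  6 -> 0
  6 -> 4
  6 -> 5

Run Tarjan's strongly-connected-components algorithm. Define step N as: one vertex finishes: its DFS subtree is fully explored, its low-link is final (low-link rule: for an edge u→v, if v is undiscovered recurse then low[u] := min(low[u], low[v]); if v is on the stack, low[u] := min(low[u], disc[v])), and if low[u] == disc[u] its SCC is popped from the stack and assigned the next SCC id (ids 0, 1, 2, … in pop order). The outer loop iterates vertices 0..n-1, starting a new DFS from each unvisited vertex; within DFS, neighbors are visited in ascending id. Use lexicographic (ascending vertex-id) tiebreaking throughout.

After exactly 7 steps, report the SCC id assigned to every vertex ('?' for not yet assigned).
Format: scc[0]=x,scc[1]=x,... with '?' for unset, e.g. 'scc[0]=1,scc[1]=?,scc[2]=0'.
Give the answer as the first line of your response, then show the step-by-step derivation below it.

scc[0]=0,scc[1]=1,scc[2]=0,scc[3]=0,scc[4]=2,scc[5]=3,scc[6]=4

step 1: low=(low[0]=0,low[1]=?,low[2]=0,low[3]=1,low[4]=?,low[5]=?,low[6]=?); scc=(scc[0]=?,scc[1]=?,scc[2]=?,scc[3]=?,scc[4]=?,scc[5]=?,scc[6]=?)
step 2: low=(low[0]=0,low[1]=?,low[2]=0,low[3]=0,low[4]=?,low[5]=?,low[6]=?); scc=(scc[0]=?,scc[1]=?,scc[2]=?,scc[3]=?,scc[4]=?,scc[5]=?,scc[6]=?)
step 3: low=(low[0]=0,low[1]=?,low[2]=0,low[3]=0,low[4]=?,low[5]=?,low[6]=?); scc=(scc[0]=0,scc[1]=?,scc[2]=0,scc[3]=0,scc[4]=?,scc[5]=?,scc[6]=?)
step 4: low=(low[0]=0,low[1]=3,low[2]=0,low[3]=0,low[4]=?,low[5]=?,low[6]=?); scc=(scc[0]=0,scc[1]=1,scc[2]=0,scc[3]=0,scc[4]=?,scc[5]=?,scc[6]=?)
step 5: low=(low[0]=0,low[1]=3,low[2]=0,low[3]=0,low[4]=4,low[5]=?,low[6]=?); scc=(scc[0]=0,scc[1]=1,scc[2]=0,scc[3]=0,scc[4]=2,scc[5]=?,scc[6]=?)
step 6: low=(low[0]=0,low[1]=3,low[2]=0,low[3]=0,low[4]=4,low[5]=5,low[6]=?); scc=(scc[0]=0,scc[1]=1,scc[2]=0,scc[3]=0,scc[4]=2,scc[5]=3,scc[6]=?)
step 7: low=(low[0]=0,low[1]=3,low[2]=0,low[3]=0,low[4]=4,low[5]=5,low[6]=6); scc=(scc[0]=0,scc[1]=1,scc[2]=0,scc[3]=0,scc[4]=2,scc[5]=3,scc[6]=4)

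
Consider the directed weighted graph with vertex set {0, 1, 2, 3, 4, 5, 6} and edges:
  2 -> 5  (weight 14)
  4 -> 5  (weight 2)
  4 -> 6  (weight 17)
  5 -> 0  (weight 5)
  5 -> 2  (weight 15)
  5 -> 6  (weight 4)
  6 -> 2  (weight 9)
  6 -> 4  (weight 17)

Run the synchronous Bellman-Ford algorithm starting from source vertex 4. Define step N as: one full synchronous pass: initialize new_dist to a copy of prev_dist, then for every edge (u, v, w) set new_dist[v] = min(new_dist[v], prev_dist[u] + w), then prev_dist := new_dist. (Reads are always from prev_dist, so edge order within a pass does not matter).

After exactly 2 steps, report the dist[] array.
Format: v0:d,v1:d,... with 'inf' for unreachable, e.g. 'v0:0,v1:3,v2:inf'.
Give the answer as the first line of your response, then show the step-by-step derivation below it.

v0:7,v1:inf,v2:17,v3:inf,v4:0,v5:2,v6:6

step 1: dist = v0:inf,v1:inf,v2:inf,v3:inf,v4:0,v5:2,v6:17
step 2: dist = v0:7,v1:inf,v2:17,v3:inf,v4:0,v5:2,v6:6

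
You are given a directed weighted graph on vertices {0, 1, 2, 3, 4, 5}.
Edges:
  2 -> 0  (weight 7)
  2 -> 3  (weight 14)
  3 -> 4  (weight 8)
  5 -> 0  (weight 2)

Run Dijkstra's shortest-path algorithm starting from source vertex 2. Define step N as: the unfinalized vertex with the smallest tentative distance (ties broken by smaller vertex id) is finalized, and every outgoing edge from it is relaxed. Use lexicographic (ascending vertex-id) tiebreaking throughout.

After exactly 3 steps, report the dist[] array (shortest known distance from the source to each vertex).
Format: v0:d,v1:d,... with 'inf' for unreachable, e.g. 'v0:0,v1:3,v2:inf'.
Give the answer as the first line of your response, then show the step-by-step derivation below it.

v0:7,v1:inf,v2:0,v3:14,v4:22,v5:inf

step 1: dist = v0:7,v1:inf,v2:0,v3:14,v4:inf,v5:inf
step 2: dist = v0:7,v1:inf,v2:0,v3:14,v4:inf,v5:inf
step 3: dist = v0:7,v1:inf,v2:0,v3:14,v4:22,v5:inf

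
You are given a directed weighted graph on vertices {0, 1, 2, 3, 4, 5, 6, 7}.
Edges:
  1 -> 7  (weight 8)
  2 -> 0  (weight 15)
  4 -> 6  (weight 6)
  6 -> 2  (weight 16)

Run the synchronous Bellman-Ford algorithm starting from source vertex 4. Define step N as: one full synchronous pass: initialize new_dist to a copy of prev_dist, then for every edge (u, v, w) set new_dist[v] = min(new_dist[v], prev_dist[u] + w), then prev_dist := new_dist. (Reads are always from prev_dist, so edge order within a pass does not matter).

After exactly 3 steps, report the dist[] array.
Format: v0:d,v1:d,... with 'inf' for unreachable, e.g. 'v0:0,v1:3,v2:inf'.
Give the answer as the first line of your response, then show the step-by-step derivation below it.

v0:37,v1:inf,v2:22,v3:inf,v4:0,v5:inf,v6:6,v7:inf

step 1: dist = v0:inf,v1:inf,v2:inf,v3:inf,v4:0,v5:inf,v6:6,v7:inf
step 2: dist = v0:inf,v1:inf,v2:22,v3:inf,v4:0,v5:inf,v6:6,v7:inf
step 3: dist = v0:37,v1:inf,v2:22,v3:inf,v4:0,v5:inf,v6:6,v7:inf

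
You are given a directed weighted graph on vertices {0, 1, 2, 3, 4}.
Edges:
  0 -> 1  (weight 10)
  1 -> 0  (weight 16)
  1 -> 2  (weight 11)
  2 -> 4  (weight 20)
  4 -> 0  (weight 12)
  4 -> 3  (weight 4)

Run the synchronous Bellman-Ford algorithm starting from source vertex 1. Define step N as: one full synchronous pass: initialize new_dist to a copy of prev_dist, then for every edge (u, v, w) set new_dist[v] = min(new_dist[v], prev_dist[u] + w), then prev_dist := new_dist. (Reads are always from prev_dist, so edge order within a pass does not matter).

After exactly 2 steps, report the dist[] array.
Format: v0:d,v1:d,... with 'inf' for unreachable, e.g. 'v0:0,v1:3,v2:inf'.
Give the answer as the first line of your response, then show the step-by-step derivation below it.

v0:16,v1:0,v2:11,v3:inf,v4:31

step 1: dist = v0:16,v1:0,v2:11,v3:inf,v4:inf
step 2: dist = v0:16,v1:0,v2:11,v3:inf,v4:31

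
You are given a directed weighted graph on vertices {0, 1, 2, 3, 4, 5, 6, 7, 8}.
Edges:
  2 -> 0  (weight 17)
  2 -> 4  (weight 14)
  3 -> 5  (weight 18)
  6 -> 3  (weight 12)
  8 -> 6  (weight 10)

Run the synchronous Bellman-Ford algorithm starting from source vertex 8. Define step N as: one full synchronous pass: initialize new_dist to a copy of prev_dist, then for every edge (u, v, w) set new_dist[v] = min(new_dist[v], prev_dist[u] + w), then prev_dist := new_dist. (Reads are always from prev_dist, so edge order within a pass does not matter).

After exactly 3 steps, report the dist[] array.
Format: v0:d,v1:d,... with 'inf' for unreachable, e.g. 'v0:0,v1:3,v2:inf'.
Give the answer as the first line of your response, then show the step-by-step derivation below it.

v0:inf,v1:inf,v2:inf,v3:22,v4:inf,v5:40,v6:10,v7:inf,v8:0

step 1: dist = v0:inf,v1:inf,v2:inf,v3:inf,v4:inf,v5:inf,v6:10,v7:inf,v8:0
step 2: dist = v0:inf,v1:inf,v2:inf,v3:22,v4:inf,v5:inf,v6:10,v7:inf,v8:0
step 3: dist = v0:inf,v1:inf,v2:inf,v3:22,v4:inf,v5:40,v6:10,v7:inf,v8:0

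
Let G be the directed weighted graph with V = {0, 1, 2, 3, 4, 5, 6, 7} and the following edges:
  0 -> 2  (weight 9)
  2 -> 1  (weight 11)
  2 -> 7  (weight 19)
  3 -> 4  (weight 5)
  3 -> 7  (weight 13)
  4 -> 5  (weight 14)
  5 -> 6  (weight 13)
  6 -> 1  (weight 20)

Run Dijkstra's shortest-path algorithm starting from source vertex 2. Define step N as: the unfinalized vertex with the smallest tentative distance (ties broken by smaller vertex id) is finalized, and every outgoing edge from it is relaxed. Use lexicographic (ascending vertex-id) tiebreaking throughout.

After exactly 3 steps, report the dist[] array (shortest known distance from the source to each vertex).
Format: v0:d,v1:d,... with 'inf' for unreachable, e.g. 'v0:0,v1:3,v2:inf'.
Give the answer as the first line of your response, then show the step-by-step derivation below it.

v0:inf,v1:11,v2:0,v3:inf,v4:inf,v5:inf,v6:inf,v7:19

step 1: dist = v0:inf,v1:11,v2:0,v3:inf,v4:inf,v5:inf,v6:inf,v7:19
step 2: dist = v0:inf,v1:11,v2:0,v3:inf,v4:inf,v5:inf,v6:inf,v7:19
step 3: dist = v0:inf,v1:11,v2:0,v3:inf,v4:inf,v5:inf,v6:inf,v7:19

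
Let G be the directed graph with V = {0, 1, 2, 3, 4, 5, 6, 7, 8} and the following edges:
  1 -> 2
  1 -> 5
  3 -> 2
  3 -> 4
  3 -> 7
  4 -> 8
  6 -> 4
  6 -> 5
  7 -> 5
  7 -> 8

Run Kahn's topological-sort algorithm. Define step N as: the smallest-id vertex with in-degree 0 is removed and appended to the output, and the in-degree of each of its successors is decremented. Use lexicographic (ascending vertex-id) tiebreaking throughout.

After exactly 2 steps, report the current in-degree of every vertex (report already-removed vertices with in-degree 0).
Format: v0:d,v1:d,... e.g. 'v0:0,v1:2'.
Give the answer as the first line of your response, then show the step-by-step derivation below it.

v0:0,v1:0,v2:1,v3:0,v4:2,v5:2,v6:0,v7:1,v8:2

step 1: output 0; order=[0]; indeg=(0,0,2,0,2,3,0,1,2)
step 2: output 1; order=[0,1]; indeg=(0,0,1,0,2,2,0,1,2)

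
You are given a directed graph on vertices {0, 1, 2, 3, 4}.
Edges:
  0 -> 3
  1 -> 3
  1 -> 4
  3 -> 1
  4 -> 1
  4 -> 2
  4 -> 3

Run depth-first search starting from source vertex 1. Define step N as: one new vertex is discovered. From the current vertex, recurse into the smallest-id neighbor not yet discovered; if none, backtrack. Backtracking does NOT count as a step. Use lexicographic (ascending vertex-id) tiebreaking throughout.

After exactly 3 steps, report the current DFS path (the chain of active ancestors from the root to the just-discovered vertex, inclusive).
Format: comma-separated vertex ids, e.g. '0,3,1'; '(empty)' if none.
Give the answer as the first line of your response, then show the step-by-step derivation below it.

1,4

step 1: discover 1; path=1; order=1
step 2: discover 3; path=1>3; order=1,3
step 3: discover 4; path=1>4; order=1,3,4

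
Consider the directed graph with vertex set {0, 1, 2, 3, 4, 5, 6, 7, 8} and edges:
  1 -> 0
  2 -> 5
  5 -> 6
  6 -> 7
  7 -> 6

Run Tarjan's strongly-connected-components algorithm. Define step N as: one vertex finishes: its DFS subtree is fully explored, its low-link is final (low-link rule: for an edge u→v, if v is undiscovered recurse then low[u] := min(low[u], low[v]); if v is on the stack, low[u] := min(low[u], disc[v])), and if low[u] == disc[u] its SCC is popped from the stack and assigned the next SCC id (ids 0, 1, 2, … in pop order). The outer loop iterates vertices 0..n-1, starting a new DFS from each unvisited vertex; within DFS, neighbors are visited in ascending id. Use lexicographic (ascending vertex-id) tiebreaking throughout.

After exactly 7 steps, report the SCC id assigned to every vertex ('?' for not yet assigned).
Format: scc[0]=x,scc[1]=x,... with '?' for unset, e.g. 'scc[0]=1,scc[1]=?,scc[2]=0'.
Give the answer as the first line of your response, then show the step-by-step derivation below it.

scc[0]=0,scc[1]=1,scc[2]=4,scc[3]=5,scc[4]=?,scc[5]=3,scc[6]=2,scc[7]=2,scc[8]=?

step 1: low=(low[0]=0,low[1]=?,low[2]=?,low[3]=?,low[4]=?,low[5]=?,low[6]=?,low[7]=?,low[8]=?); scc=(scc[0]=0,scc[1]=?,scc[2]=?,scc[3]=?,scc[4]=?,scc[5]=?,scc[6]=?,scc[7]=?,scc[8]=?)
step 2: low=(low[0]=0,low[1]=1,low[2]=?,low[3]=?,low[4]=?,low[5]=?,low[6]=?,low[7]=?,low[8]=?); scc=(scc[0]=0,scc[1]=1,scc[2]=?,scc[3]=?,scc[4]=?,scc[5]=?,scc[6]=?,scc[7]=?,scc[8]=?)
step 3: low=(low[0]=0,low[1]=1,low[2]=2,low[3]=?,low[4]=?,low[5]=3,low[6]=4,low[7]=4,low[8]=?); scc=(scc[0]=0,scc[1]=1,scc[2]=?,scc[3]=?,scc[4]=?,scc[5]=?,scc[6]=?,scc[7]=?,scc[8]=?)
step 4: low=(low[0]=0,low[1]=1,low[2]=2,low[3]=?,low[4]=?,low[5]=3,low[6]=4,low[7]=4,low[8]=?); scc=(scc[0]=0,scc[1]=1,scc[2]=?,scc[3]=?,scc[4]=?,scc[5]=?,scc[6]=2,scc[7]=2,scc[8]=?)
step 5: low=(low[0]=0,low[1]=1,low[2]=2,low[3]=?,low[4]=?,low[5]=3,low[6]=4,low[7]=4,low[8]=?); scc=(scc[0]=0,scc[1]=1,scc[2]=?,scc[3]=?,scc[4]=?,scc[5]=3,scc[6]=2,scc[7]=2,scc[8]=?)
step 6: low=(low[0]=0,low[1]=1,low[2]=2,low[3]=?,low[4]=?,low[5]=3,low[6]=4,low[7]=4,low[8]=?); scc=(scc[0]=0,scc[1]=1,scc[2]=4,scc[3]=?,scc[4]=?,scc[5]=3,scc[6]=2,scc[7]=2,scc[8]=?)
step 7: low=(low[0]=0,low[1]=1,low[2]=2,low[3]=6,low[4]=?,low[5]=3,low[6]=4,low[7]=4,low[8]=?); scc=(scc[0]=0,scc[1]=1,scc[2]=4,scc[3]=5,scc[4]=?,scc[5]=3,scc[6]=2,scc[7]=2,scc[8]=?)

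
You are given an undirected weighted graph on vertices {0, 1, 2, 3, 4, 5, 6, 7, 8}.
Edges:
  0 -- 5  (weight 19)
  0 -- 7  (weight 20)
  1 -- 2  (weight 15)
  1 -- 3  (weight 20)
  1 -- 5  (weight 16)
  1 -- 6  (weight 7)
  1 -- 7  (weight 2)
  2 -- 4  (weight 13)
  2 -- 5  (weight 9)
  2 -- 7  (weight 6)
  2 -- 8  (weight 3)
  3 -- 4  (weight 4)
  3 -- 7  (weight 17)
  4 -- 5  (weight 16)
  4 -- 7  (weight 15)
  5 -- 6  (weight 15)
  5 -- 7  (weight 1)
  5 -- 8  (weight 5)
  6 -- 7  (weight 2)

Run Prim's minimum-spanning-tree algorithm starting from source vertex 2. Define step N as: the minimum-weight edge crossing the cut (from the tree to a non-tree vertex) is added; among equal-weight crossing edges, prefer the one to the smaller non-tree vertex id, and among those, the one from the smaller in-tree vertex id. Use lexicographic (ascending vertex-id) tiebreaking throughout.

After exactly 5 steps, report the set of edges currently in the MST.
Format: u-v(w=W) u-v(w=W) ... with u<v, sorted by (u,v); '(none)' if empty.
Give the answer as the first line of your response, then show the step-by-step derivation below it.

1-7(w=2) 2-8(w=3) 5-7(w=1) 5-8(w=5) 6-7(w=2)

step 1: add edge 2-8 (w=3); MST = {2-8(w=3)}
step 2: add edge 5-8 (w=5); MST = {2-8(w=3) 5-8(w=5)}
step 3: add edge 5-7 (w=1); MST = {2-8(w=3) 5-7(w=1) 5-8(w=5)}
step 4: add edge 1-7 (w=2); MST = {1-7(w=2) 2-8(w=3) 5-7(w=1) 5-8(w=5)}
step 5: add edge 6-7 (w=2); MST = {1-7(w=2) 2-8(w=3) 5-7(w=1) 5-8(w=5) 6-7(w=2)}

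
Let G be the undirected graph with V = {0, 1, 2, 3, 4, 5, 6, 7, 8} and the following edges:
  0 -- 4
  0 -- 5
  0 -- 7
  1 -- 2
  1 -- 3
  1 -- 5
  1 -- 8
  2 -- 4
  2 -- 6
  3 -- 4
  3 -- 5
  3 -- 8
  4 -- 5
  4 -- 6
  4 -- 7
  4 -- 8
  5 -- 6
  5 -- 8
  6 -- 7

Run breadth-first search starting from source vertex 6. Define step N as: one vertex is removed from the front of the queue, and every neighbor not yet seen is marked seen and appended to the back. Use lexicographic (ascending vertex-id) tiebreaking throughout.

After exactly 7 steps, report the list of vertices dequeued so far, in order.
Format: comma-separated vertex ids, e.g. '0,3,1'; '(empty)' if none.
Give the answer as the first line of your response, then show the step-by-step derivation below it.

6,2,4,5,7,1,0

step 1: dequeue 6; queue=[2,4,5,7]; order=6
step 2: dequeue 2; queue=[4,5,7,1]; order=6,2
step 3: dequeue 4; queue=[5,7,1,0,3,8]; order=6,2,4
step 4: dequeue 5; queue=[7,1,0,3,8]; order=6,2,4,5
step 5: dequeue 7; queue=[1,0,3,8]; order=6,2,4,5,7
step 6: dequeue 1; queue=[0,3,8]; order=6,2,4,5,7,1
step 7: dequeue 0; queue=[3,8]; order=6,2,4,5,7,1,0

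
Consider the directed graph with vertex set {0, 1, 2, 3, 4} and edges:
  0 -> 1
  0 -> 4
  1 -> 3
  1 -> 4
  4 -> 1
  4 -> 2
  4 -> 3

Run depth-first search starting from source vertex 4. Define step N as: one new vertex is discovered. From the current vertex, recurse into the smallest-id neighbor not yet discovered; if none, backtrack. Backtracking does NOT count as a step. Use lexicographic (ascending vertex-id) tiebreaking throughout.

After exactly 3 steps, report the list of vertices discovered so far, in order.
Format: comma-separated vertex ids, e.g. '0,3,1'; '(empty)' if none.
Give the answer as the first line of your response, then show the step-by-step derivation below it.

4,1,3

step 1: discover 4; path=4; order=4
step 2: discover 1; path=4>1; order=4,1
step 3: discover 3; path=4>1>3; order=4,1,3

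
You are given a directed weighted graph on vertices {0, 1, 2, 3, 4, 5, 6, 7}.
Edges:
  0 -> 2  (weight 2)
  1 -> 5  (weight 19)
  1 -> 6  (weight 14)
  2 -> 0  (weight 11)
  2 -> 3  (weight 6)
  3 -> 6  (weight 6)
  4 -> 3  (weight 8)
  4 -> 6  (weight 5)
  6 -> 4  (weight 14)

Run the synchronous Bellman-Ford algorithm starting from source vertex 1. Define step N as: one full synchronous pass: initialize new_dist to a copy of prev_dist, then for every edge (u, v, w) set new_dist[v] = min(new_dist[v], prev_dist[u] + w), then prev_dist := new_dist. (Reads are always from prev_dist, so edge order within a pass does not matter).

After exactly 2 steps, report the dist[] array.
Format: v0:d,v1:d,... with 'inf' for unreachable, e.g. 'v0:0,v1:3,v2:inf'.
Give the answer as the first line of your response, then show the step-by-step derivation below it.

v0:inf,v1:0,v2:inf,v3:inf,v4:28,v5:19,v6:14,v7:inf

step 1: dist = v0:inf,v1:0,v2:inf,v3:inf,v4:inf,v5:19,v6:14,v7:inf
step 2: dist = v0:inf,v1:0,v2:inf,v3:inf,v4:28,v5:19,v6:14,v7:inf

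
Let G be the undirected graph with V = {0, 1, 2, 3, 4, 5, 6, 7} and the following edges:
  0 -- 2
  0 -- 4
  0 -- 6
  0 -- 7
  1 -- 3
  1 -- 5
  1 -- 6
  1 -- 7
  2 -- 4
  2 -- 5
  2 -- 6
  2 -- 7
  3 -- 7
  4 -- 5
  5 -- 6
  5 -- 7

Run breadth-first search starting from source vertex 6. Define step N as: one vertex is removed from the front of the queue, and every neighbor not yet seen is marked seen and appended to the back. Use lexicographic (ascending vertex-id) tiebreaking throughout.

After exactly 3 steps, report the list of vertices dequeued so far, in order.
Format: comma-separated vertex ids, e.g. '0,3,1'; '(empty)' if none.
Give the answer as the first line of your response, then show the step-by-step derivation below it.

6,0,1

step 1: dequeue 6; queue=[0,1,2,5]; order=6
step 2: dequeue 0; queue=[1,2,5,4,7]; order=6,0
step 3: dequeue 1; queue=[2,5,4,7,3]; order=6,0,1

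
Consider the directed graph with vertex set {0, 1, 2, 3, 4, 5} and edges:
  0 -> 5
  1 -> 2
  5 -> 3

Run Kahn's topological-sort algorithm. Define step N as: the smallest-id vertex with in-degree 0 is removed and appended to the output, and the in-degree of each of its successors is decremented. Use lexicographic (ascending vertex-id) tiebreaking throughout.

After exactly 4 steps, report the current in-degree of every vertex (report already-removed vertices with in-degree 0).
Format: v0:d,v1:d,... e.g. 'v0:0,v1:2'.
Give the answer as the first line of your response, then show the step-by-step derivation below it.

v0:0,v1:0,v2:0,v3:1,v4:0,v5:0

step 1: output 0; order=[0]; indeg=(0,0,1,1,0,0)
step 2: output 1; order=[0,1]; indeg=(0,0,0,1,0,0)
step 3: output 2; order=[0,1,2]; indeg=(0,0,0,1,0,0)
step 4: output 4; order=[0,1,2,4]; indeg=(0,0,0,1,0,0)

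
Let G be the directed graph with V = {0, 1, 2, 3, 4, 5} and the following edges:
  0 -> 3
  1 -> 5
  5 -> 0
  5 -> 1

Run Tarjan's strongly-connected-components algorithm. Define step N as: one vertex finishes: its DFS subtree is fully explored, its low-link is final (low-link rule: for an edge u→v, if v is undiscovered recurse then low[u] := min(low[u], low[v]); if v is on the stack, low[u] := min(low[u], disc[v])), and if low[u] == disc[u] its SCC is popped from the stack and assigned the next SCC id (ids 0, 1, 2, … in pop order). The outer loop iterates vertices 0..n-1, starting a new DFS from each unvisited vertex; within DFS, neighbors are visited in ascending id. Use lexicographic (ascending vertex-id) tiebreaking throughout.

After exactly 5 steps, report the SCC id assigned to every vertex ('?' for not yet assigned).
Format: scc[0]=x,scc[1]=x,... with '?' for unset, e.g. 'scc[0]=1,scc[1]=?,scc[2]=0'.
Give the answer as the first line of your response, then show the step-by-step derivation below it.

scc[0]=1,scc[1]=2,scc[2]=3,scc[3]=0,scc[4]=?,scc[5]=2

step 1: low=(low[0]=0,low[1]=?,low[2]=?,low[3]=1,low[4]=?,low[5]=?); scc=(scc[0]=?,scc[1]=?,scc[2]=?,scc[3]=0,scc[4]=?,scc[5]=?)
step 2: low=(low[0]=0,low[1]=?,low[2]=?,low[3]=1,low[4]=?,low[5]=?); scc=(scc[0]=1,scc[1]=?,scc[2]=?,scc[3]=0,scc[4]=?,scc[5]=?)
step 3: low=(low[0]=0,low[1]=2,low[2]=?,low[3]=1,low[4]=?,low[5]=2); scc=(scc[0]=1,scc[1]=?,scc[2]=?,scc[3]=0,scc[4]=?,scc[5]=?)
step 4: low=(low[0]=0,low[1]=2,low[2]=?,low[3]=1,low[4]=?,low[5]=2); scc=(scc[0]=1,scc[1]=2,scc[2]=?,scc[3]=0,scc[4]=?,scc[5]=2)
step 5: low=(low[0]=0,low[1]=2,low[2]=4,low[3]=1,low[4]=?,low[5]=2); scc=(scc[0]=1,scc[1]=2,scc[2]=3,scc[3]=0,scc[4]=?,scc[5]=2)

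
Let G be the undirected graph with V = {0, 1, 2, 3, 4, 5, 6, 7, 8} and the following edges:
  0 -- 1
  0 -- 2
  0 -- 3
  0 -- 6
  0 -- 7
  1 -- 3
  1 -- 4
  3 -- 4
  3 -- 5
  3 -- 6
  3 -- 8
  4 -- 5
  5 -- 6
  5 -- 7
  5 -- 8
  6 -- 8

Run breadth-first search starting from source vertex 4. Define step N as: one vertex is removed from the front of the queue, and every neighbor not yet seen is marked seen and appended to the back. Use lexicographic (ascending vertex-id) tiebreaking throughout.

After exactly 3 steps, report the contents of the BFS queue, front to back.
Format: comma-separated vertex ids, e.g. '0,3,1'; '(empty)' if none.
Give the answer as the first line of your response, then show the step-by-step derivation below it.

5,0,6,8

step 1: dequeue 4; queue=[1,3,5]; order=4
step 2: dequeue 1; queue=[3,5,0]; order=4,1
step 3: dequeue 3; queue=[5,0,6,8]; order=4,1,3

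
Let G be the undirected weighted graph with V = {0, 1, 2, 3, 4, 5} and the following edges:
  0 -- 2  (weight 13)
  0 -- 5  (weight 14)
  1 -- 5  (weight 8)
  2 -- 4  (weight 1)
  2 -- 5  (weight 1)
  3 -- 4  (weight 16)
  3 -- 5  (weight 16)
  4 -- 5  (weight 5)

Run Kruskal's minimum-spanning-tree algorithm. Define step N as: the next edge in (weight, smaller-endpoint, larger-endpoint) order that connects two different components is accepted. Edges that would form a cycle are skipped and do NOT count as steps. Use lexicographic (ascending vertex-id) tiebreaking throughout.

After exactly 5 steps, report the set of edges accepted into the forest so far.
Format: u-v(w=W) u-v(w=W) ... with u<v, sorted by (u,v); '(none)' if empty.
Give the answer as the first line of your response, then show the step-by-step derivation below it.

0-2(w=13) 1-5(w=8) 2-4(w=1) 2-5(w=1) 3-4(w=16)

step 1: add edge 2-4 (w=1); MST = {2-4(w=1)}
step 2: add edge 2-5 (w=1); MST = {2-4(w=1) 2-5(w=1)}
step 3: add edge 1-5 (w=8); MST = {1-5(w=8) 2-4(w=1) 2-5(w=1)}
step 4: add edge 0-2 (w=13); MST = {0-2(w=13) 1-5(w=8) 2-4(w=1) 2-5(w=1)}
step 5: add edge 3-4 (w=16); MST = {0-2(w=13) 1-5(w=8) 2-4(w=1) 2-5(w=1) 3-4(w=16)}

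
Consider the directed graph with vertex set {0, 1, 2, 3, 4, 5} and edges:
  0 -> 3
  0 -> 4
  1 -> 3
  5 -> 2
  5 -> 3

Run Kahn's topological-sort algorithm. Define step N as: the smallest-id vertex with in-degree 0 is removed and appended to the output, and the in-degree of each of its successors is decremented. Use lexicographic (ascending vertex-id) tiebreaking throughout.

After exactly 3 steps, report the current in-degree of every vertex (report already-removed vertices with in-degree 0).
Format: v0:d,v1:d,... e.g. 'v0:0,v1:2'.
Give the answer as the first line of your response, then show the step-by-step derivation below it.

v0:0,v1:0,v2:1,v3:1,v4:0,v5:0

step 1: output 0; order=[0]; indeg=(0,0,1,2,0,0)
step 2: output 1; order=[0,1]; indeg=(0,0,1,1,0,0)
step 3: output 4; order=[0,1,4]; indeg=(0,0,1,1,0,0)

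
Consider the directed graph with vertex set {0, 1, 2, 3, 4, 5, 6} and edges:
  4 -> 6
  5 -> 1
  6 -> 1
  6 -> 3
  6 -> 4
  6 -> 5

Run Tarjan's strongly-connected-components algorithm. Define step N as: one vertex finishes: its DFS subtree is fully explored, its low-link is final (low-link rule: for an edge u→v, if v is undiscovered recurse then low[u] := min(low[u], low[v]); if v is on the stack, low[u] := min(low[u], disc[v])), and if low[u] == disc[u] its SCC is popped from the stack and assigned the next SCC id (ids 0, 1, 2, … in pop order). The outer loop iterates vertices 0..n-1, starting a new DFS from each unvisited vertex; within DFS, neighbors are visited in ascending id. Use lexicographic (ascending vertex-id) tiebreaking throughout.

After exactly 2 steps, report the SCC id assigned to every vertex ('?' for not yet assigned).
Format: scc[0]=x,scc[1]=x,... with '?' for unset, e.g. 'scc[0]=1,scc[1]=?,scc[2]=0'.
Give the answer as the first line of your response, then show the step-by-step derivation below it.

scc[0]=0,scc[1]=1,scc[2]=?,scc[3]=?,scc[4]=?,scc[5]=?,scc[6]=?

step 1: low=(low[0]=0,low[1]=?,low[2]=?,low[3]=?,low[4]=?,low[5]=?,low[6]=?); scc=(scc[0]=0,scc[1]=?,scc[2]=?,scc[3]=?,scc[4]=?,scc[5]=?,scc[6]=?)
step 2: low=(low[0]=0,low[1]=1,low[2]=?,low[3]=?,low[4]=?,low[5]=?,low[6]=?); scc=(scc[0]=0,scc[1]=1,scc[2]=?,scc[3]=?,scc[4]=?,scc[5]=?,scc[6]=?)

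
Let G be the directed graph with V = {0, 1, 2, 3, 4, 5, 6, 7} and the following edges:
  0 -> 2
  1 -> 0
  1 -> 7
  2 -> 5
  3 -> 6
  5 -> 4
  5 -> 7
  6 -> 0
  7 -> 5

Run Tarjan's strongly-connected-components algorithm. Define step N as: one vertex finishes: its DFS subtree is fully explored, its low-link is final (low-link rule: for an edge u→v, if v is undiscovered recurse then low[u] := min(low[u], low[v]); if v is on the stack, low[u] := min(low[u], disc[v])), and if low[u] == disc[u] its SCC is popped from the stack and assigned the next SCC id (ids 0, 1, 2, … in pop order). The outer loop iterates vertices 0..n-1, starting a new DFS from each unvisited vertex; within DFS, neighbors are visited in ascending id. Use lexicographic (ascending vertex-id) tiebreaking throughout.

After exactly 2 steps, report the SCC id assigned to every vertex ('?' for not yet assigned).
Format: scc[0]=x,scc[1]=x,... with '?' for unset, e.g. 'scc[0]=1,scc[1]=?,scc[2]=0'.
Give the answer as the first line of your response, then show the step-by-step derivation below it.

scc[0]=?,scc[1]=?,scc[2]=?,scc[3]=?,scc[4]=0,scc[5]=?,scc[6]=?,scc[7]=?

step 1: low=(low[0]=0,low[1]=?,low[2]=1,low[3]=?,low[4]=3,low[5]=2,low[6]=?,low[7]=?); scc=(scc[0]=?,scc[1]=?,scc[2]=?,scc[3]=?,scc[4]=0,scc[5]=?,scc[6]=?,scc[7]=?)
step 2: low=(low[0]=0,low[1]=?,low[2]=1,low[3]=?,low[4]=3,low[5]=2,low[6]=?,low[7]=2); scc=(scc[0]=?,scc[1]=?,scc[2]=?,scc[3]=?,scc[4]=0,scc[5]=?,scc[6]=?,scc[7]=?)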